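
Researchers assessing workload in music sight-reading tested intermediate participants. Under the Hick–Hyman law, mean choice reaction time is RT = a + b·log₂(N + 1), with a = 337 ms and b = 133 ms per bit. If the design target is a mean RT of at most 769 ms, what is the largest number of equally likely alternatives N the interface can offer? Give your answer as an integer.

Set 337 + 133·log₂(N + 1) ≤ 769.
log₂(N + 1) ≤ (769 − 337) / 133 = 3.2481.
N + 1 ≤ 2^3.2481 = 9.5011.
N ≤ 8.5011, so the largest integer N is 8.

8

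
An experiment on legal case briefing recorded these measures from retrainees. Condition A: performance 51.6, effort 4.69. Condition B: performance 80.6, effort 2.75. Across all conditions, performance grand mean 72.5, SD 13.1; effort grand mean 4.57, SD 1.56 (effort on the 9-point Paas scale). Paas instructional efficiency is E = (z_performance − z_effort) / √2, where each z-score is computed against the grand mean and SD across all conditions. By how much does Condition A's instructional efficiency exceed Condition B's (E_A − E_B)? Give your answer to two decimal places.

-2.44

Condition A: z_P = (51.6 − 72.5)/13.1 = -1.5954; z_E = (4.69 − 4.57)/1.56 = 0.0769; E_A = (-1.5954 − 0.0769)/√2 = -1.1825.
Condition B: z_P = (80.6 − 72.5)/13.1 = 0.6183; z_E = (2.75 − 4.57)/1.56 = -1.1667; E_B = (0.6183 − (-1.1667))/√2 = 1.2622.
E_A − E_B = -1.1825 − 1.2622 = -2.4447 ≈ -2.44.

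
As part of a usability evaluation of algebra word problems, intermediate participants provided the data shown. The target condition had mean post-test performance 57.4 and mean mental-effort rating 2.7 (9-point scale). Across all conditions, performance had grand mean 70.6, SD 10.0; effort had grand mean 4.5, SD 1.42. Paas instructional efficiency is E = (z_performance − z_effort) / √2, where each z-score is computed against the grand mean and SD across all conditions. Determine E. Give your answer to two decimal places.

z_performance = (57.4 − 70.6) / 10.0 = -13.2000 / 10.0 = -1.3200.
z_effort = (2.7 − 4.5) / 1.42 = -1.8000 / 1.42 = -1.2676.
z_P − z_E = -1.3200 − (-1.2676) = -0.0524.
E = -0.0524 / √2 = -0.0524 / 1.41421 = -0.0371 ≈ -0.04.

-0.04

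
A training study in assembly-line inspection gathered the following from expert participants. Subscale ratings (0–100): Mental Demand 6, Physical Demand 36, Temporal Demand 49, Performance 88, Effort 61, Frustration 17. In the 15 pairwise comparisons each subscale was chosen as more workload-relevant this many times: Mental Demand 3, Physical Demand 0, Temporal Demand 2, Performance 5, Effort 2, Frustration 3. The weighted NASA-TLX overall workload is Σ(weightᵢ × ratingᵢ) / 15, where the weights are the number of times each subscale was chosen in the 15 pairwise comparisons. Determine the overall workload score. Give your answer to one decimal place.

48.6

The tallies are the weights (they sum to 15).
Weighted sum = 3·6 + 0·36 + 2·49 + 5·88 + 2·61 + 3·17
            = 18 + 0 + 98 + 440 + 122 + 51 = 729.
Overall workload = 729 / 15 = 48.6000 ≈ 48.6.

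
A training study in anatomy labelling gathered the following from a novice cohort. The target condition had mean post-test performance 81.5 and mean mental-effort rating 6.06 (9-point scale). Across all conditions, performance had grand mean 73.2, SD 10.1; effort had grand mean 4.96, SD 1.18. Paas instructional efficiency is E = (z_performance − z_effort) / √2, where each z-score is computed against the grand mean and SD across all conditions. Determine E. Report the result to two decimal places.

z_performance = (81.5 − 73.2) / 10.1 = 8.3000 / 10.1 = 0.8218.
z_effort = (6.06 − 4.96) / 1.18 = 1.1000 / 1.18 = 0.9322.
z_P − z_E = 0.8218 − 0.9322 = -0.1104.
E = -0.1104 / √2 = -0.1104 / 1.41421 = -0.0781 ≈ -0.08.

-0.08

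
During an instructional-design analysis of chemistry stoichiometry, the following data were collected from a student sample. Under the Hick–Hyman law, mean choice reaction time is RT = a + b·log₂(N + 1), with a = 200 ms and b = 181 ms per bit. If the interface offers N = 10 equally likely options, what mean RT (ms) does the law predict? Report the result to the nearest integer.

log₂(10 + 1) = log₂(11) = 3.4594.
RT = 200 + 181 × 3.4594 = 200 + 626.1514 = 826.1514 ms.
≈ 826 ms.

826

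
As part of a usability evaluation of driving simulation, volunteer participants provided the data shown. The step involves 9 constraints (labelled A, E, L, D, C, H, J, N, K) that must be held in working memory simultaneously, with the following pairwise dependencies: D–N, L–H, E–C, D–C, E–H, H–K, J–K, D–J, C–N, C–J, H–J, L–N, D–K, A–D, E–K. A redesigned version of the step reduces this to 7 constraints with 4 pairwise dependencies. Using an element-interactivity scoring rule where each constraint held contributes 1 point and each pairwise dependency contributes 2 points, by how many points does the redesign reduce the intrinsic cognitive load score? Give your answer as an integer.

Original: 9 × 1 + 15 × 2 = 9 + 30 = 39.
Redesigned: 7 × 1 + 4 × 2 = 7 + 8 = 15.
Reduction = 39 − 15 = 24.

24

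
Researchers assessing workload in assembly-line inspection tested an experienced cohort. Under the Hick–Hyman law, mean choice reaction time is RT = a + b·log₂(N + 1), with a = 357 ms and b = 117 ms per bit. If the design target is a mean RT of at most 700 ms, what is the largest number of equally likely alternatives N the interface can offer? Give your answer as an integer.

6

Set 357 + 117·log₂(N + 1) ≤ 700.
log₂(N + 1) ≤ (700 − 357) / 117 = 2.9316.
N + 1 ≤ 2^2.9316 = 7.6296.
N ≤ 6.6296, so the largest integer N is 6.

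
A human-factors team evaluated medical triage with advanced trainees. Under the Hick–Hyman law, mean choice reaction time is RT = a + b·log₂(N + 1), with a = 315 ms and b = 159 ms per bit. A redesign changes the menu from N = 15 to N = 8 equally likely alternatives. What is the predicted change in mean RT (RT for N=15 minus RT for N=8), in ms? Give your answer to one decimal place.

RT(15) = 315 + 159·log₂(16) = 315 + 159·4.0000 = 951.0000 ms.
RT(8) = 315 + 159·log₂(9) = 315 + 159·3.1699 = 819.0141 ms.
Difference = 951.0000 − 819.0141 = 131.9859 ≈ 132.0 ms.

132.0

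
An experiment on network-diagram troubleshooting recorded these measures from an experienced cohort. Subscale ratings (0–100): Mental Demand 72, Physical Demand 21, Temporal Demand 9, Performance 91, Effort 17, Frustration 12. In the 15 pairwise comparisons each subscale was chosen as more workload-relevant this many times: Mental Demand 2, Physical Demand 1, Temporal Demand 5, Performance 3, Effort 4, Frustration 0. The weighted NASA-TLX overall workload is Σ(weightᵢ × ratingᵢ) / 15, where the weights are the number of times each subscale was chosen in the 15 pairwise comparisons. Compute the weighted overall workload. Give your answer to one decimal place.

36.7

The tallies are the weights (they sum to 15).
Weighted sum = 2·72 + 1·21 + 5·9 + 3·91 + 4·17 + 0·12
            = 144 + 21 + 45 + 273 + 68 + 0 = 551.
Overall workload = 551 / 15 = 36.7333 ≈ 36.7.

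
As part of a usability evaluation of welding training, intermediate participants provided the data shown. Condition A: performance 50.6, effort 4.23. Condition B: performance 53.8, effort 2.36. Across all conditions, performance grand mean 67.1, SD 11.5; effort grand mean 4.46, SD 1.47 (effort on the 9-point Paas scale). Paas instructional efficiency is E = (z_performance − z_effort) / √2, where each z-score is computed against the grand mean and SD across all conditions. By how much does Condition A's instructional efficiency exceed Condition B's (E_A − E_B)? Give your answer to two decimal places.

-1.10

Condition A: z_P = (50.6 − 67.1)/11.5 = -1.4348; z_E = (4.23 − 4.46)/1.47 = -0.1565; E_A = (-1.4348 − (-0.1565))/√2 = -0.9039.
Condition B: z_P = (53.8 − 67.1)/11.5 = -1.1565; z_E = (2.36 − 4.46)/1.47 = -1.4286; E_B = (-1.1565 − (-1.4286))/√2 = 0.1924.
E_A − E_B = -0.9039 − 0.1924 = -1.0963 ≈ -1.10.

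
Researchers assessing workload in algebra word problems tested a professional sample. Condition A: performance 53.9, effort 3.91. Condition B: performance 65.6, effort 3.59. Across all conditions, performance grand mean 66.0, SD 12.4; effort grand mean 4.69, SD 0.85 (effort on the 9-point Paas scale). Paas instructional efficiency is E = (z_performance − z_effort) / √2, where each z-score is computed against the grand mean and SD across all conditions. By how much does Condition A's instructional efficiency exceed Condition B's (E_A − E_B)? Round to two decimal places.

Condition A: z_P = (53.9 − 66.0)/12.4 = -0.9758; z_E = (3.91 − 4.69)/0.85 = -0.9176; E_A = (-0.9758 − (-0.9176))/√2 = -0.0412.
Condition B: z_P = (65.6 − 66.0)/12.4 = -0.0323; z_E = (3.59 − 4.69)/0.85 = -1.2941; E_B = (-0.0323 − (-1.2941))/√2 = 0.8922.
E_A − E_B = -0.0412 − 0.8922 = -0.9334 ≈ -0.93.

-0.93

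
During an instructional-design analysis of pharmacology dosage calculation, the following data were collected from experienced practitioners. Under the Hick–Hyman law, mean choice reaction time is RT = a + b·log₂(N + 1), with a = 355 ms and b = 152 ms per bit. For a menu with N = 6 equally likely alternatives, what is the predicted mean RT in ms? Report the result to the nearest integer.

782

log₂(6 + 1) = log₂(7) = 2.8074.
RT = 355 + 152 × 2.8074 = 355 + 426.7248 = 781.7248 ms.
≈ 782 ms.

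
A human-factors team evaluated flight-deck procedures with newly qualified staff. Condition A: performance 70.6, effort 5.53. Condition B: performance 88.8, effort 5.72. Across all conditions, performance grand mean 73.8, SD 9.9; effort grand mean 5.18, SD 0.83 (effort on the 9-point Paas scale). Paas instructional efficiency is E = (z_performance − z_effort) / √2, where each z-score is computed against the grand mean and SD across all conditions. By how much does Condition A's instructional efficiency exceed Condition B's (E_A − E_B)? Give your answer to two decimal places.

-1.14

Condition A: z_P = (70.6 − 73.8)/9.9 = -0.3232; z_E = (5.53 − 5.18)/0.83 = 0.4217; E_A = (-0.3232 − 0.4217)/√2 = -0.5267.
Condition B: z_P = (88.8 − 73.8)/9.9 = 1.5152; z_E = (5.72 − 5.18)/0.83 = 0.6506; E_B = (1.5152 − 0.6506)/√2 = 0.6114.
E_A − E_B = -0.5267 − 0.6114 = -1.1381 ≈ -1.14.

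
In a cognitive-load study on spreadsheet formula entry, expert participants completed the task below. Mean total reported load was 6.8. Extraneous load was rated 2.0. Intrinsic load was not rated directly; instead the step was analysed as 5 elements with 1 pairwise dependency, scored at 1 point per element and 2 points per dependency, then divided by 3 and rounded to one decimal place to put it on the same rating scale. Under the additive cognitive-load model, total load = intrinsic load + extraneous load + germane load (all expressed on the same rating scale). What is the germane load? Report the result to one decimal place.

Intrinsic (element-interactivity): (5 × 1 + 1 × 2) / 3 = 7 / 3 = 2.3333 → 2.3.
germane load = total − intrinsic − extraneous
             = 6.8 − 2.3 − 2.0 = 2.5.

2.5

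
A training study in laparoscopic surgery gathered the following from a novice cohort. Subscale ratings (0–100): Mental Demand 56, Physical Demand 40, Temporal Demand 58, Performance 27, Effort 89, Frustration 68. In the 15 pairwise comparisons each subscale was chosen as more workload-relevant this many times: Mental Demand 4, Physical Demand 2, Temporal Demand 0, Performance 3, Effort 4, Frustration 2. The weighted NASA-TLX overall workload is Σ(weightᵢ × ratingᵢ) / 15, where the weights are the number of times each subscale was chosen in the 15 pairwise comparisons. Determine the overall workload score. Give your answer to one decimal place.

58.5

The tallies are the weights (they sum to 15).
Weighted sum = 4·56 + 2·40 + 0·58 + 3·27 + 4·89 + 2·68
            = 224 + 80 + 0 + 81 + 356 + 136 = 877.
Overall workload = 877 / 15 = 58.4667 ≈ 58.5.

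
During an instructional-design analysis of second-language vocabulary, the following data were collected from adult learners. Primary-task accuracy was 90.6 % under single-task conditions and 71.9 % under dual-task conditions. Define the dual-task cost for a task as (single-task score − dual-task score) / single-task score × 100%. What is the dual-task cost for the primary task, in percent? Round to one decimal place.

20.6

Cost = (90.6 − 71.9) / 90.6 × 100%
     = 18.7000 / 90.6 × 100% = 20.6402%.
≈ 20.6%.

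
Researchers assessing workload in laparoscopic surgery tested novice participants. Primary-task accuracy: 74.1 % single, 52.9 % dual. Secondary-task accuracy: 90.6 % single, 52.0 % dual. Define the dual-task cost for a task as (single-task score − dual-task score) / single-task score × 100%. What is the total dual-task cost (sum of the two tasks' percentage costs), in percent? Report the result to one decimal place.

71.2

Primary cost = (74.1 − 52.9) / 74.1 × 100% = 28.6100%.
Secondary cost = (90.6 − 52.0) / 90.6 × 100% = 42.6049%.
Total = 28.6100% + 42.6049% = 71.2149% ≈ 71.2%.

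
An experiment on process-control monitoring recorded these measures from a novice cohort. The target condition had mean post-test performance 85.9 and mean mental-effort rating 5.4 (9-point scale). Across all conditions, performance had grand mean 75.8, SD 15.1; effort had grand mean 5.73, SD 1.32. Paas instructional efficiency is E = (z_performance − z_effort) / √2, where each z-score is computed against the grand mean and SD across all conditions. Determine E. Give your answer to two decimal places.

z_performance = (85.9 − 75.8) / 15.1 = 10.1000 / 15.1 = 0.6689.
z_effort = (5.4 − 5.73) / 1.32 = -0.3300 / 1.32 = -0.2500.
z_P − z_E = 0.6689 − (-0.2500) = 0.9189.
E = 0.9189 / √2 = 0.9189 / 1.41421 = 0.6498 ≈ 0.65.

0.65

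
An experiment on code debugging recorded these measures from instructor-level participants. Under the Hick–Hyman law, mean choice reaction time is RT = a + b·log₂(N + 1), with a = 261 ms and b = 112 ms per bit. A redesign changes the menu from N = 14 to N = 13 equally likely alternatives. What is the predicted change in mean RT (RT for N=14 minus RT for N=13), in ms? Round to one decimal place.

11.1

RT(14) = 261 + 112·log₂(15) = 261 + 112·3.9069 = 698.5728 ms.
RT(13) = 261 + 112·log₂(14) = 261 + 112·3.8074 = 687.4288 ms.
Difference = 698.5728 − 687.4288 = 11.1440 ≈ 11.1 ms.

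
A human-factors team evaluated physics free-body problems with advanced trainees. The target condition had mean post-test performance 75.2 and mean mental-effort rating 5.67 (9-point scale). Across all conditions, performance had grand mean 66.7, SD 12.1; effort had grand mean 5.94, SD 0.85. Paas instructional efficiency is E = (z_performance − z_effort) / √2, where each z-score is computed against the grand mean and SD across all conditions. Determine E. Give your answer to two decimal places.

0.72

z_performance = (75.2 − 66.7) / 12.1 = 8.5000 / 12.1 = 0.7025.
z_effort = (5.67 − 5.94) / 0.85 = -0.2700 / 0.85 = -0.3176.
z_P − z_E = 0.7025 − (-0.3176) = 1.0201.
E = 1.0201 / √2 = 1.0201 / 1.41421 = 0.7213 ≈ 0.72.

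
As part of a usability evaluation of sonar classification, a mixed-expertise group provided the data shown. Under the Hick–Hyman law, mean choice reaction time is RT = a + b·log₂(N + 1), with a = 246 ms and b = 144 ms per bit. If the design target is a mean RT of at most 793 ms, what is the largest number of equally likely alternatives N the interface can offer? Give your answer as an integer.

Set 246 + 144·log₂(N + 1) ≤ 793.
log₂(N + 1) ≤ (793 − 246) / 144 = 3.7986.
N + 1 ≤ 2^3.7986 = 13.9153.
N ≤ 12.9153, so the largest integer N is 12.

12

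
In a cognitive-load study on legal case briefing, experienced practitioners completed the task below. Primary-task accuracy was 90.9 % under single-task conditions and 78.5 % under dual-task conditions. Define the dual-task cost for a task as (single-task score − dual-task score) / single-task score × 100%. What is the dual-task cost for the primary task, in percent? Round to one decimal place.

13.6

Cost = (90.9 − 78.5) / 90.9 × 100%
     = 12.4000 / 90.9 × 100% = 13.6414%.
≈ 13.6%.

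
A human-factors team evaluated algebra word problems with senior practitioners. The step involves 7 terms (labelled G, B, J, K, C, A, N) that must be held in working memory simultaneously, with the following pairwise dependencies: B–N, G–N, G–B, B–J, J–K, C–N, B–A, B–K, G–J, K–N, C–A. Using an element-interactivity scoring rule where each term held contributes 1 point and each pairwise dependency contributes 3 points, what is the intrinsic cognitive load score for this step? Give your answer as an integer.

Count of terms held simultaneously: 7.
Count of pairwise dependencies listed: 11.
Element contribution: 7 × 1 = 7.
Interaction contribution: 11 × 3 = 33.
Intrinsic load = 7 + 33 = 40.

40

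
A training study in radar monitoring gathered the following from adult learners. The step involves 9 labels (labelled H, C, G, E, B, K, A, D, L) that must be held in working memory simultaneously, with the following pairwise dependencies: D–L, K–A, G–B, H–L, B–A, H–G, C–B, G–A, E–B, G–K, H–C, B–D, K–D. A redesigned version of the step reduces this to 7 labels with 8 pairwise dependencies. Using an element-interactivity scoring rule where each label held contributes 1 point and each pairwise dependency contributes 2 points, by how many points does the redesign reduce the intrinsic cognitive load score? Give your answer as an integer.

12

Original: 9 × 1 + 13 × 2 = 9 + 26 = 35.
Redesigned: 7 × 1 + 8 × 2 = 7 + 16 = 23.
Reduction = 35 − 23 = 12.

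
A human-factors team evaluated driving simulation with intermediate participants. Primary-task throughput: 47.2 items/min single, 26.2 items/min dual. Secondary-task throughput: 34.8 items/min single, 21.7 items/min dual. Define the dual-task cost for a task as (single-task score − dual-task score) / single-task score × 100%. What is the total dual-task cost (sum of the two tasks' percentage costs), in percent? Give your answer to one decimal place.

Primary cost = (47.2 − 26.2) / 47.2 × 100% = 44.4915%.
Secondary cost = (34.8 − 21.7) / 34.8 × 100% = 37.6437%.
Total = 44.4915% + 37.6437% = 82.1352% ≈ 82.1%.

82.1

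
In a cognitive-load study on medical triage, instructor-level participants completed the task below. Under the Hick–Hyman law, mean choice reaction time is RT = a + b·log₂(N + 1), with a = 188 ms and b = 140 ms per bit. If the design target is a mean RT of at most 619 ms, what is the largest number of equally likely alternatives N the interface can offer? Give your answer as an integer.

Set 188 + 140·log₂(N + 1) ≤ 619.
log₂(N + 1) ≤ (619 − 188) / 140 = 3.0786.
N + 1 ≤ 2^3.0786 = 8.4479.
N ≤ 7.4479, so the largest integer N is 7.

7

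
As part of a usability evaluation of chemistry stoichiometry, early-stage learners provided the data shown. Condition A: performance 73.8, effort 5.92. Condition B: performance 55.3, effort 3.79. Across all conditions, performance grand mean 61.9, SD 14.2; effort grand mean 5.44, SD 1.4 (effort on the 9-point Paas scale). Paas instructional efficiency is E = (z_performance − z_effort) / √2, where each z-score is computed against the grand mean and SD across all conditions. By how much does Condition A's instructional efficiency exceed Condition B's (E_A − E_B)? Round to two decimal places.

-0.15

Condition A: z_P = (73.8 − 61.9)/14.2 = 0.8380; z_E = (5.92 − 5.44)/1.4 = 0.3429; E_A = (0.8380 − 0.3429)/√2 = 0.3501.
Condition B: z_P = (55.3 − 61.9)/14.2 = -0.4648; z_E = (3.79 − 5.44)/1.4 = -1.1786; E_B = (-0.4648 − (-1.1786))/√2 = 0.5047.
E_A − E_B = 0.3501 − 0.5047 = -0.1546 ≈ -0.15.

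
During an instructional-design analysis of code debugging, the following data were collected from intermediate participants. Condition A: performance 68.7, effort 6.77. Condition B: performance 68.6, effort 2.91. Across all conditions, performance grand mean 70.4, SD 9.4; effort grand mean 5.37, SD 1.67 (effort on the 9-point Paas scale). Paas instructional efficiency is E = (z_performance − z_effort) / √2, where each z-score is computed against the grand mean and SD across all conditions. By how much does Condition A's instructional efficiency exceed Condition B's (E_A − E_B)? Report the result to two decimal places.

Condition A: z_P = (68.7 − 70.4)/9.4 = -0.1809; z_E = (6.77 − 5.37)/1.67 = 0.8383; E_A = (-0.1809 − 0.8383)/√2 = -0.7207.
Condition B: z_P = (68.6 − 70.4)/9.4 = -0.1915; z_E = (2.91 − 5.37)/1.67 = -1.4731; E_B = (-0.1915 − (-1.4731))/√2 = 0.9062.
E_A − E_B = -0.7207 − 0.9062 = -1.6269 ≈ -1.63.

-1.63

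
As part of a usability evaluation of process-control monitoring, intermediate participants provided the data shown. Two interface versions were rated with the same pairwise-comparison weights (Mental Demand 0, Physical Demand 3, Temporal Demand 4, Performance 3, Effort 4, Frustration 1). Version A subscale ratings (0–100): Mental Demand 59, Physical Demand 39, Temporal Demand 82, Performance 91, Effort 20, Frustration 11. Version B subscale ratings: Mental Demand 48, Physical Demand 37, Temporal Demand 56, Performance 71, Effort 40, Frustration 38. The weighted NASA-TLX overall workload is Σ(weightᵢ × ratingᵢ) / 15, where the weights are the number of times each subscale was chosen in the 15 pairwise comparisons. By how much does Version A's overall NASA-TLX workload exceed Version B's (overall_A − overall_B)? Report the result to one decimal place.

4.2

Version A weighted sum = 0·59 + 3·39 + 4·82 + 3·91 + 4·20 + 1·11 = 0 + 117 + 328 + 273 + 80 + 11 = 809; overall_A = 809/15 = 53.9333.
Version B weighted sum = 0·48 + 3·37 + 4·56 + 3·71 + 4·40 + 1·38 = 0 + 111 + 224 + 213 + 160 + 38 = 746; overall_B = 746/15 = 49.7333.
Difference = 53.9333 − 49.7333 = 4.2000 ≈ 4.2.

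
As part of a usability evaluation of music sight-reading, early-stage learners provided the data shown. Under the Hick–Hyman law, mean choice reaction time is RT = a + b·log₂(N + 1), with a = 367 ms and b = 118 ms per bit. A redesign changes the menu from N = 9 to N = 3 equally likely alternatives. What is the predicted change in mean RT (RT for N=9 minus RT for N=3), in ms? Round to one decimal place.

156.0

RT(9) = 367 + 118·log₂(10) = 367 + 118·3.3219 = 758.9842 ms.
RT(3) = 367 + 118·log₂(4) = 367 + 118·2.0000 = 603.0000 ms.
Difference = 758.9842 − 603.0000 = 155.9842 ≈ 156.0 ms.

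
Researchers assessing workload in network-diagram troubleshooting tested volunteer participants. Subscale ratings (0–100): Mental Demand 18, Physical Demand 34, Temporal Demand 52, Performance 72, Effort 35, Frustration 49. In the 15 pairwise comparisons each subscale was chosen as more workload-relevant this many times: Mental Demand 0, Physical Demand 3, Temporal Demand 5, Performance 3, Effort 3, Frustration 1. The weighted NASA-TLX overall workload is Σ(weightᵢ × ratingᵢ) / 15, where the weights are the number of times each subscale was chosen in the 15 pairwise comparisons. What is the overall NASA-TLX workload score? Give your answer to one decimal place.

The tallies are the weights (they sum to 15).
Weighted sum = 0·18 + 3·34 + 5·52 + 3·72 + 3·35 + 1·49
            = 0 + 102 + 260 + 216 + 105 + 49 = 732.
Overall workload = 732 / 15 = 48.8000 ≈ 48.8.

48.8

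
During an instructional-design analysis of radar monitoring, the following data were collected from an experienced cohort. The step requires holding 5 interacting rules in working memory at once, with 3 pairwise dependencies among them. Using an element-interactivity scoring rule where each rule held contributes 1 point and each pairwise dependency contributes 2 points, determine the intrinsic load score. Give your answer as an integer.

11

Element contribution: 5 × 1 = 5.
Interaction contribution: 3 × 2 = 6.
Intrinsic load = 5 + 6 = 11.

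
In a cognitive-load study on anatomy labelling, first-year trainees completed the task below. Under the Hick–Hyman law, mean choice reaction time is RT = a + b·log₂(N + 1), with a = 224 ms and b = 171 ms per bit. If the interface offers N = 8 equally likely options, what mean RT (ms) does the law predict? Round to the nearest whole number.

log₂(8 + 1) = log₂(9) = 3.1699.
RT = 224 + 171 × 3.1699 = 224 + 542.0529 = 766.0529 ms.
≈ 766 ms.

766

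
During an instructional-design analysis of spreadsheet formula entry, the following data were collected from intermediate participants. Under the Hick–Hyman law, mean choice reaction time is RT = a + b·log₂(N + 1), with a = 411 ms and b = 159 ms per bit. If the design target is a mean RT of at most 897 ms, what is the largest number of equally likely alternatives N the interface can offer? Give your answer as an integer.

Set 411 + 159·log₂(N + 1) ≤ 897.
log₂(N + 1) ≤ (897 − 411) / 159 = 3.0566.
N + 1 ≤ 2^3.0566 = 8.3201.
N ≤ 7.3201, so the largest integer N is 7.

7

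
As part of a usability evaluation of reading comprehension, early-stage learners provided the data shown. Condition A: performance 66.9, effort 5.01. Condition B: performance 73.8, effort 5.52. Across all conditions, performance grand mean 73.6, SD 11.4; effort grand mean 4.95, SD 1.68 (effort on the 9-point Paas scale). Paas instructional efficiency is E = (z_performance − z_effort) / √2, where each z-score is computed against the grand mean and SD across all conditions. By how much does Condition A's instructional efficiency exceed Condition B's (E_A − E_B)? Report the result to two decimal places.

Condition A: z_P = (66.9 − 73.6)/11.4 = -0.5877; z_E = (5.01 − 4.95)/1.68 = 0.0357; E_A = (-0.5877 − 0.0357)/√2 = -0.4408.
Condition B: z_P = (73.8 − 73.6)/11.4 = 0.0175; z_E = (5.52 − 4.95)/1.68 = 0.3393; E_B = (0.0175 − 0.3393)/√2 = -0.2275.
E_A − E_B = -0.4408 − (-0.2275) = -0.2133 ≈ -0.21.

-0.21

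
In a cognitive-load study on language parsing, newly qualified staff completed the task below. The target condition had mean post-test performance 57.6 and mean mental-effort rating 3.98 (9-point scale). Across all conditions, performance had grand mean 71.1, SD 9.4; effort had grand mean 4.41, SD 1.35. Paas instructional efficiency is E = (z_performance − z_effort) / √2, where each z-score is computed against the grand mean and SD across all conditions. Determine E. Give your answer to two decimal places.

z_performance = (57.6 − 71.1) / 9.4 = -13.5000 / 9.4 = -1.4362.
z_effort = (3.98 − 4.41) / 1.35 = -0.4300 / 1.35 = -0.3185.
z_P − z_E = -1.4362 − (-0.3185) = -1.1177.
E = -1.1177 / √2 = -1.1177 / 1.41421 = -0.7903 ≈ -0.79.

-0.79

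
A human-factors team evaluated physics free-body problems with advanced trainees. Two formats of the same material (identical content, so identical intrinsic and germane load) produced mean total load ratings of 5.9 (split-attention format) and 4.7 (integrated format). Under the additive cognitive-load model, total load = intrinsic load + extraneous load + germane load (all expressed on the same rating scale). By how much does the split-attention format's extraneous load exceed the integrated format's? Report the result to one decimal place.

1.2

Intrinsic and germane load are equal across formats, so the difference in total load equals the difference in extraneous load.
Extraneous-load difference = 5.9 − 4.7 = 1.2.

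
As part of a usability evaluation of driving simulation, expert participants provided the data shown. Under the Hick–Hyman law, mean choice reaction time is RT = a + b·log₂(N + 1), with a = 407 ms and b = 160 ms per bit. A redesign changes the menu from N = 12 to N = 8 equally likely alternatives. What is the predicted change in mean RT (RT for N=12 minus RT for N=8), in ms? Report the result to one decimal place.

84.9

RT(12) = 407 + 160·log₂(13) = 407 + 160·3.7004 = 999.0640 ms.
RT(8) = 407 + 160·log₂(9) = 407 + 160·3.1699 = 914.1840 ms.
Difference = 999.0640 − 914.1840 = 84.8800 ≈ 84.9 ms.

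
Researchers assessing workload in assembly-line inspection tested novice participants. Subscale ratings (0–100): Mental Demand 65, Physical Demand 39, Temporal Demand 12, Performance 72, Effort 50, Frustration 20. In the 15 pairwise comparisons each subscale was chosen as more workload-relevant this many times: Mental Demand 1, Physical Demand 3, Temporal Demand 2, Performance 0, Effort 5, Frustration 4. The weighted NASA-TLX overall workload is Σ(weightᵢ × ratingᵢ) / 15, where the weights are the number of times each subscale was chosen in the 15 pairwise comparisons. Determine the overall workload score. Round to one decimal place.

35.7

The tallies are the weights (they sum to 15).
Weighted sum = 1·65 + 3·39 + 2·12 + 0·72 + 5·50 + 4·20
            = 65 + 117 + 24 + 0 + 250 + 80 = 536.
Overall workload = 536 / 15 = 35.7333 ≈ 35.7.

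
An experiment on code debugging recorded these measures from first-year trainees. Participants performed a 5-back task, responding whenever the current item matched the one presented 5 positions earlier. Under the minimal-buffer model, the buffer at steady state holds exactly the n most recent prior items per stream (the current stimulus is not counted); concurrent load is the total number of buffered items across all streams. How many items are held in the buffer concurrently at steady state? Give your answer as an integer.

The buffer holds the 5 most recent prior items.
Steady-state concurrent load = 5 items.

5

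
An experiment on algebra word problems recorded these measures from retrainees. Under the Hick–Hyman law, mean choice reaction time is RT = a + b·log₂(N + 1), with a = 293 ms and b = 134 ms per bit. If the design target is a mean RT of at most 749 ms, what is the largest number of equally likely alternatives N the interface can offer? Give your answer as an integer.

Set 293 + 134·log₂(N + 1) ≤ 749.
log₂(N + 1) ≤ (749 − 293) / 134 = 3.4030.
N + 1 ≤ 2^3.4030 = 10.5780.
N ≤ 9.5780, so the largest integer N is 9.

9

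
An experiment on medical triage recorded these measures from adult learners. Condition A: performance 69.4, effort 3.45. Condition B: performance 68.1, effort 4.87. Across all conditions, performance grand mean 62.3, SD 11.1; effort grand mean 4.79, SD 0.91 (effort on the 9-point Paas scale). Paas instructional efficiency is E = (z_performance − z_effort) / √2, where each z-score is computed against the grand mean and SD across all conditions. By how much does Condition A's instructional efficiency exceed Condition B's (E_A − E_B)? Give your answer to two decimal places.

1.19

Condition A: z_P = (69.4 − 62.3)/11.1 = 0.6396; z_E = (3.45 − 4.79)/0.91 = -1.4725; E_A = (0.6396 − (-1.4725))/√2 = 1.4935.
Condition B: z_P = (68.1 − 62.3)/11.1 = 0.5225; z_E = (4.87 − 4.79)/0.91 = 0.0879; E_B = (0.5225 − 0.0879)/√2 = 0.3073.
E_A − E_B = 1.4935 − 0.3073 = 1.1862 ≈ 1.19.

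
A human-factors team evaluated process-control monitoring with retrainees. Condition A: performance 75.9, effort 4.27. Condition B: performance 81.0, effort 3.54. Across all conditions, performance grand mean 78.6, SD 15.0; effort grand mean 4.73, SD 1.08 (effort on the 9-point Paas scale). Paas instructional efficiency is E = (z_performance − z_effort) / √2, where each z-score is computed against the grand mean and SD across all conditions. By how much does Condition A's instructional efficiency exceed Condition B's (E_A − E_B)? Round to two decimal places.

Condition A: z_P = (75.9 − 78.6)/15.0 = -0.1800; z_E = (4.27 − 4.73)/1.08 = -0.4259; E_A = (-0.1800 − (-0.4259))/√2 = 0.1739.
Condition B: z_P = (81.0 − 78.6)/15.0 = 0.1600; z_E = (3.54 − 4.73)/1.08 = -1.1019; E_B = (0.1600 − (-1.1019))/√2 = 0.8923.
E_A − E_B = 0.1739 − 0.8923 = -0.7184 ≈ -0.72.

-0.72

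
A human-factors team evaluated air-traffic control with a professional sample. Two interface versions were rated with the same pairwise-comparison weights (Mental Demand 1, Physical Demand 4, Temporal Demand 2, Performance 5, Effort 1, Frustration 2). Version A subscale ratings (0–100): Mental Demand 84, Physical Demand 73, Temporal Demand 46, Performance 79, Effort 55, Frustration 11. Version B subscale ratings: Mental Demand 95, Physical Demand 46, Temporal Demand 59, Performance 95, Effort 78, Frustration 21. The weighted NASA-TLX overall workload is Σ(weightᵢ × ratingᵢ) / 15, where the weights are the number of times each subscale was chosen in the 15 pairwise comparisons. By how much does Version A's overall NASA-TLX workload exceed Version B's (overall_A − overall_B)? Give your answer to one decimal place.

Version A weighted sum = 1·84 + 4·73 + 2·46 + 5·79 + 1·55 + 2·11 = 84 + 292 + 92 + 395 + 55 + 22 = 940; overall_A = 940/15 = 62.6667.
Version B weighted sum = 1·95 + 4·46 + 2·59 + 5·95 + 1·78 + 2·21 = 95 + 184 + 118 + 475 + 78 + 42 = 992; overall_B = 992/15 = 66.1333.
Difference = 62.6667 − 66.1333 = -3.4666 ≈ -3.5.

-3.5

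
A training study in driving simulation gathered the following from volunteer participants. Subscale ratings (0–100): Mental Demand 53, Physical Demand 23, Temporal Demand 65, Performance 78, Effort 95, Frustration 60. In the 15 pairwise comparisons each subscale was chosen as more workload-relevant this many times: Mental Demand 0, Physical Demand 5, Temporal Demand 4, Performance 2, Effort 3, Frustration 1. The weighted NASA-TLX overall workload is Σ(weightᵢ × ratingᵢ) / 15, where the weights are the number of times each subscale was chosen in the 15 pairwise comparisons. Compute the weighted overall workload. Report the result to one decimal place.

58.4

The tallies are the weights (they sum to 15).
Weighted sum = 0·53 + 5·23 + 4·65 + 2·78 + 3·95 + 1·60
            = 0 + 115 + 260 + 156 + 285 + 60 = 876.
Overall workload = 876 / 15 = 58.4000 ≈ 58.4.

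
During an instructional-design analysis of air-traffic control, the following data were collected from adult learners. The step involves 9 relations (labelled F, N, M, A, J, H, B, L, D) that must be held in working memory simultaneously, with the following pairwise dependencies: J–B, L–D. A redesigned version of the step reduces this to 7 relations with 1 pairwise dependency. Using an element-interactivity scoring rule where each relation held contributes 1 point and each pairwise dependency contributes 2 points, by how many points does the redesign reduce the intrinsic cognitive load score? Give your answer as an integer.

Original: 9 × 1 + 2 × 2 = 9 + 4 = 13.
Redesigned: 7 × 1 + 1 × 2 = 7 + 2 = 9.
Reduction = 13 − 9 = 4.

4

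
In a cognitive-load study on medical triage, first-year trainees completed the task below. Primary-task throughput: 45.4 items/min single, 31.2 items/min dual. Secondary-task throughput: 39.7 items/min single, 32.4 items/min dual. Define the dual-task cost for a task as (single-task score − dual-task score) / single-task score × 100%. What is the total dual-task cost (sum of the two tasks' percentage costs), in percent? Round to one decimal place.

49.7

Primary cost = (45.4 − 31.2) / 45.4 × 100% = 31.2775%.
Secondary cost = (39.7 − 32.4) / 39.7 × 100% = 18.3879%.
Total = 31.2775% + 18.3879% = 49.6654% ≈ 49.7%.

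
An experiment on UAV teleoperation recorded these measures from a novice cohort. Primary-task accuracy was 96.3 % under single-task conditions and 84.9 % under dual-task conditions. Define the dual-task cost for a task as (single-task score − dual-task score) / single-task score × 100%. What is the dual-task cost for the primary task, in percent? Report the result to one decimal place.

11.8

Cost = (96.3 − 84.9) / 96.3 × 100%
     = 11.4000 / 96.3 × 100% = 11.8380%.
≈ 11.8%.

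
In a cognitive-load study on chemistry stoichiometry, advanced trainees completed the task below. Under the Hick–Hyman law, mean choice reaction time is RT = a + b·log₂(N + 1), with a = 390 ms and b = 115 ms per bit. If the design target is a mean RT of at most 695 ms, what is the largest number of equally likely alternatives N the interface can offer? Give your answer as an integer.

5

Set 390 + 115·log₂(N + 1) ≤ 695.
log₂(N + 1) ≤ (695 − 390) / 115 = 2.6522.
N + 1 ≤ 2^2.6522 = 6.2863.
N ≤ 5.2863, so the largest integer N is 5.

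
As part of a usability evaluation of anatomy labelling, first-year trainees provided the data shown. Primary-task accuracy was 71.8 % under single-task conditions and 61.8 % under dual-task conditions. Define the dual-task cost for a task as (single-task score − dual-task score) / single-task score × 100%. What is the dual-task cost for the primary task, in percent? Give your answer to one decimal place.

13.9

Cost = (71.8 − 61.8) / 71.8 × 100%
     = 10.0000 / 71.8 × 100% = 13.9276%.
≈ 13.9%.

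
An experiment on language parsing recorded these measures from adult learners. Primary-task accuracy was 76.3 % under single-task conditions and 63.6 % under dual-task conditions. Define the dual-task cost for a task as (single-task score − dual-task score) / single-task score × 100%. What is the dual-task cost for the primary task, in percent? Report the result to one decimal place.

Cost = (76.3 − 63.6) / 76.3 × 100%
     = 12.7000 / 76.3 × 100% = 16.6448%.
≈ 16.6%.

16.6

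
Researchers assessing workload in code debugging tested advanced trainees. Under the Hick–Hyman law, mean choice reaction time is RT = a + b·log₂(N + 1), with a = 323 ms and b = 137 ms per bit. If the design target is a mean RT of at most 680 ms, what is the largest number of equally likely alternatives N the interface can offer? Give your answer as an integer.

5

Set 323 + 137·log₂(N + 1) ≤ 680.
log₂(N + 1) ≤ (680 − 323) / 137 = 2.6058.
N + 1 ≤ 2^2.6058 = 6.0873.
N ≤ 5.0873, so the largest integer N is 5.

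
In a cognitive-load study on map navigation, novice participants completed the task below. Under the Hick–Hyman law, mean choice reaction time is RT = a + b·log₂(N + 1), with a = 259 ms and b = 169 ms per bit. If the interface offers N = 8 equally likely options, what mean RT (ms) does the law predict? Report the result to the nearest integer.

log₂(8 + 1) = log₂(9) = 3.1699.
RT = 259 + 169 × 3.1699 = 259 + 535.7131 = 794.7131 ms.
≈ 795 ms.

795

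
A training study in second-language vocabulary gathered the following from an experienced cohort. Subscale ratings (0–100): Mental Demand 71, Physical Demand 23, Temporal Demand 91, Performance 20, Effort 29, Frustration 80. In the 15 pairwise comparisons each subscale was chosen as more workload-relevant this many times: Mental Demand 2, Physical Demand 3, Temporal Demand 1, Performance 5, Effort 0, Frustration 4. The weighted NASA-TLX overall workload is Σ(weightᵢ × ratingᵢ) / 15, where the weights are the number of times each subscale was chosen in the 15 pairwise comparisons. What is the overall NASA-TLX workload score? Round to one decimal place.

48.1

The tallies are the weights (they sum to 15).
Weighted sum = 2·71 + 3·23 + 1·91 + 5·20 + 0·29 + 4·80
            = 142 + 69 + 91 + 100 + 0 + 320 = 722.
Overall workload = 722 / 15 = 48.1333 ≈ 48.1.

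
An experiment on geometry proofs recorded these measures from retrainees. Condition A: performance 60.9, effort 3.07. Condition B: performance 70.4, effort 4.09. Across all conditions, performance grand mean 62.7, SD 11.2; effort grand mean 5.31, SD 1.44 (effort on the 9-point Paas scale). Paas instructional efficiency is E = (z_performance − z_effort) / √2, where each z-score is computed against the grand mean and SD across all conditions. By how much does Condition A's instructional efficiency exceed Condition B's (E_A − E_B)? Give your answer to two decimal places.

-0.10

Condition A: z_P = (60.9 − 62.7)/11.2 = -0.1607; z_E = (3.07 − 5.31)/1.44 = -1.5556; E_A = (-0.1607 − (-1.5556))/√2 = 0.9863.
Condition B: z_P = (70.4 − 62.7)/11.2 = 0.6875; z_E = (4.09 − 5.31)/1.44 = -0.8472; E_B = (0.6875 − (-0.8472))/√2 = 1.0852.
E_A − E_B = 0.9863 − 1.0852 = -0.0989 ≈ -0.10.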